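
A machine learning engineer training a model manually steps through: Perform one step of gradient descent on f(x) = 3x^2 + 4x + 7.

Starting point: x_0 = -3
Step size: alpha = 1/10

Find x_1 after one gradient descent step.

f(x) = 3x^2 + 4x + 7
f'(x) = 6x + 4
f'(-3) = 6*-3 + (4) = -14
x_1 = x_0 - alpha * f'(x_0) = -3 - 1/10 * -14 = -8/5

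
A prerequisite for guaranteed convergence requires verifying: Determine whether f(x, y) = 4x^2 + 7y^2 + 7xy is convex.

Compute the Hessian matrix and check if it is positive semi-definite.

f(x,y) = 4x^2 + 7y^2 + 7xy
Hessian H = [[8, 7], [7, 14]]
trace(H) = 22, det(H) = 63
Eigenvalues: (22 +/- sqrt(232)) / 2 = 18.62, 3.384
Since both eigenvalues > 0, f is convex.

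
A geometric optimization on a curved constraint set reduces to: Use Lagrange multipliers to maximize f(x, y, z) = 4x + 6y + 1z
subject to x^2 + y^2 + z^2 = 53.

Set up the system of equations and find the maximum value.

Lagrange conditions: 4 = 2*lambda*x, 6 = 2*lambda*y, 1 = 2*lambda*z
So x:4 = y:6 = z:1, i.e. x = 4t, y = 6t, z = 1t
Constraint: t^2*(4^2 + 6^2 + 1^2) = 53
  t^2 * 53 = 53  =>  t = sqrt(1)
Maximum = 4*4t + 6*6t + 1*1t = 53*sqrt(1) = 53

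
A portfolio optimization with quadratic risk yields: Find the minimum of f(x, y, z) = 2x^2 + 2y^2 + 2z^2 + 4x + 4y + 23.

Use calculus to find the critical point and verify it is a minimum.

f(x,y,z) = 2x^2 + 2y^2 + 2z^2 + 4x + 4y + 23
df/dx = 4x + (4) = 0 => x = -1
df/dy = 4y + (4) = 0 => y = -1
df/dz = 4z + (0) = 0 => z = 0
f(-1,-1,0) = 2*(-1)^2 + 2*(-1)^2 + 2*(0)^2 + 4*(-1) + 4*(-1) + 23 = 19
Hessian is diagonal with entries 4, 4, 4 > 0, confirmed minimum.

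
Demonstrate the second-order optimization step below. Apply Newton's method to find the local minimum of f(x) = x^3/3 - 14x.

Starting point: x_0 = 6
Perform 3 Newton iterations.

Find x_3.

f(x) = x^3/3 - 14x
f'(x) = x^2 - 14, f''(x) = 2x
Newton update: x_{n+1} = x_n - (x_n^2 - 14)/(2*x_n)
Step 1: x_0 = 6, f'=22, f''=12, x_1 = 25/6
Step 2: x_1 = 25/6, f'=121/36, f''=25/3, x_2 = 1129/300
Step 3: x_2 = 1129/300, f'=14641/90000, f''=1129/150, x_3 = 2534641/677400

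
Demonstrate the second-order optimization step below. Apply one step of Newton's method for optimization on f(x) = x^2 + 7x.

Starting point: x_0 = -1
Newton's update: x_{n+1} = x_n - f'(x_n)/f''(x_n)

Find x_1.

f(x) = x^2 + 7x
f'(x) = 2x + (7), f''(x) = 2
Newton step: x_1 = x_0 - f'(x_0)/f''(x_0)
f'(-1) = 5
x_1 = -1 - 5/2 = -7/2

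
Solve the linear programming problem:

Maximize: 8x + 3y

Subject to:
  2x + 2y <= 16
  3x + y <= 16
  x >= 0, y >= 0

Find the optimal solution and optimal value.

Feasible vertices: (0, 0), (0, 8), (4, 4), (16/3, 0)
Objective 8x + 3y at each:
  (0, 0): 0
  (0, 8): 24
  (4, 4): 44
  (16/3, 0): 128/3
Maximum is 44 at (4, 4).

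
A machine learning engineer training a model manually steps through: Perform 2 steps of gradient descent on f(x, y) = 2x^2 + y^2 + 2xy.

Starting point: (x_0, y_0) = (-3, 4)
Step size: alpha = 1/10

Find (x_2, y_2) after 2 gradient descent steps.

f(x,y) = 2x^2 + y^2 + 2xy
grad_x = 4x + 2y, grad_y = 2y + 2x
Step 1: grad = (-4, 2), (-13/5, 19/5)
Step 2: grad = (-14/5, 12/5), (-58/25, 89/25)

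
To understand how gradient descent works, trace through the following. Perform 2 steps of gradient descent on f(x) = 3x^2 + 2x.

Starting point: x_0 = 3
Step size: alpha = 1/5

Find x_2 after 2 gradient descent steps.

f(x) = 3x^2 + 2x, f'(x) = 6x + (2)
Step 1: f'(3) = 20, x_1 = 3 - 1/5 * 20 = -1
Step 2: f'(-1) = -4, x_2 = -1 - 1/5 * -4 = -1/5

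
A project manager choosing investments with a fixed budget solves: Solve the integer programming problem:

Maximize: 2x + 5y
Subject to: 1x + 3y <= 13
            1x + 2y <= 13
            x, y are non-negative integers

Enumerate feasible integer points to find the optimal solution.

Constraint 1: 1x + 3y <= 13
Constraint 2: 1x + 2y <= 13
Feasible x range (need y >= 0): 0 <= x <= min(13/1, 13/1) => x in {0, ..., 13}.
Enumerate feasible integer points row by row (the coefficient of y is 5 > 0, so for each x the largest feasible y gives the best value):
  x = 0: y <= min((13 - 1*0)/3, (13 - 1*0)/2) => y in {0, ..., 4}; best 2*0 + 5*4 = 20
  x = 1: y <= min((13 - 1*1)/3, (13 - 1*1)/2) => y in {0, ..., 4}; best 2*1 + 5*4 = 22
  x = 2: y <= min((13 - 1*2)/3, (13 - 1*2)/2) => y in {0, ..., 3}; best 2*2 + 5*3 = 19
  x = 3: y <= min((13 - 1*3)/3, (13 - 1*3)/2) => y in {0, ..., 3}; best 2*3 + 5*3 = 21
  x = 4: y <= min((13 - 1*4)/3, (13 - 1*4)/2) => y in {0, ..., 3}; best 2*4 + 5*3 = 23
  x = 5: y <= min((13 - 1*5)/3, (13 - 1*5)/2) => y in {0, ..., 2}; best 2*5 + 5*2 = 20
  x = 6: y <= min((13 - 1*6)/3, (13 - 1*6)/2) => y in {0, ..., 2}; best 2*6 + 5*2 = 22
  x = 7: y <= min((13 - 1*7)/3, (13 - 1*7)/2) => y in {0, ..., 2}; best 2*7 + 5*2 = 24
  x = 8: y <= min((13 - 1*8)/3, (13 - 1*8)/2) => y in {0, ..., 1}; best 2*8 + 5*1 = 21
  x = 9: y <= min((13 - 1*9)/3, (13 - 1*9)/2) => y in {0, ..., 1}; best 2*9 + 5*1 = 23
  x = 10: y <= min((13 - 1*10)/3, (13 - 1*10)/2) => y in {0, ..., 1}; best 2*10 + 5*1 = 25
  x = 11: y <= min((13 - 1*11)/3, (13 - 1*11)/2) => y in {0}; best 2*11 + 5*0 = 22
  x = 12: y <= min((13 - 1*12)/3, (13 - 1*12)/2) => y in {0}; best 2*12 + 5*0 = 24
  x = 13: y <= min((13 - 1*13)/3, (13 - 1*13)/2) => y in {0}; best 2*13 + 5*0 = 26
The maximum 2x + 5y = 26 is achieved at x = 13, y = 0.
Check: 1*13 + 3*0 = 13 <= 13 and 1*13 + 2*0 = 13 <= 13.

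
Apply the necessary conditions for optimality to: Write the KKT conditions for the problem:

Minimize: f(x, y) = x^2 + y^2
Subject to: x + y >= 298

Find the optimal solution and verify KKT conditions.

KKT conditions for min x^2 + y^2 s.t. x + y >= 298:
Stationarity: 2x = mu, 2y = mu
So x = y = mu/2.
Complementary slackness: mu*(x + y - 298) = 0
Primal feasibility: x + y >= 298; dual feasibility: mu >= 0
If mu = 0 then x = y = 0, but 0 + 0 < 298 is infeasible, so the constraint is active.
Constraint active: x + y = 2*(mu/2) = 298 => mu = 298
x = y = 149, f = 44402
Verify: stationarity 2*149 = 298 = mu; primal 149 + 149 = 298 >= 298; dual mu = 298 >= 0; complementary slackness 298*(298 - 298) = 0. All KKT conditions hold.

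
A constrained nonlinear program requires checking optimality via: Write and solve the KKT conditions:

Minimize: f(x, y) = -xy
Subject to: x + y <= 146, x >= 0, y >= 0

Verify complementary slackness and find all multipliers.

Problem: min -xy s.t. x + y <= 146 (multiplier lambda), x >= 0 (mu_x), y >= 0 (mu_y)
KKT stationarity: -y + lambda - mu_x = 0, -x + lambda - mu_y = 0, with lambda, mu_x, mu_y >= 0
Complementary slackness: lambda*(x + y - 146) = 0, mu_x*x = 0, mu_y*y = 0
If lambda = 0: y = -mu_x <= 0 and x = -mu_y <= 0 force x = y = 0 with f = 0; but x = y = 73 is feasible with f = -5329 < 0, so this is not the minimum. Hence lambda > 0 and x + y = 146.
Try x > 0, y > 0 (so mu_x = mu_y = 0): y = lambda, x = lambda => x = y = lambda
x + y = 146 => 2*lambda = 146 => lambda = 73
x* = y* = 73 > 0, consistent with mu_x = mu_y = 0.
(Any feasible point with x = 0 or y = 0 has f = 0 > -5329, so the minimum is not on those boundaries.)
min(-xy) = -5329 (i.e. max xy = 5329)
Multipliers: lambda = 73, mu_x = 0, mu_y = 0
Complementary slackness: lambda*(x + y - 146) = 73*(73 + 73 - 146) = 0, mu_x*x = 0*73 = 0, mu_y*y = 0*73 = 0. Satisfied.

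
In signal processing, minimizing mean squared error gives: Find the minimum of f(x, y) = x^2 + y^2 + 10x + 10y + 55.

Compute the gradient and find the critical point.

f(x,y) = x^2 + y^2 + 10x + 10y + 55
df/dx = 2x + (10) = 0  =>  x = -5
df/dy = 2y + (10) = 0  =>  y = -5
f(-5, -5) = 1*(-5)^2 + 1*(-5)^2 + 10*(-5) + 10*(-5) + 55 = 5
Hessian is diagonal with entries 2, 2 > 0, so this is a minimum.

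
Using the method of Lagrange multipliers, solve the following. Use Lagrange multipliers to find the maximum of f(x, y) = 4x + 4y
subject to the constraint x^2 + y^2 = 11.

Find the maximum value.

Set up Lagrange conditions: grad f = lambda * grad g
  4 = 2*lambda*x
  4 = 2*lambda*y
From these: x/y = 4/4, so x = 4t, y = 4t for some t.
Substitute into constraint: (4t)^2 + (4t)^2 = 11
  t^2 * 32 = 11
  t = sqrt(11/32)
Maximum = 4*x + 4*y = (4^2 + 4^2)*t = 32 * sqrt(11/32) = sqrt(352)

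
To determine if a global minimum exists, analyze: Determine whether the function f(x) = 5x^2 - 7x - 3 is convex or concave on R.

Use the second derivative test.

f(x) = 5x^2 - 7x - 3
f'(x) = 10x - 7
f''(x) = 10
Since f''(x) = 10 > 0 for all x, f is convex on R.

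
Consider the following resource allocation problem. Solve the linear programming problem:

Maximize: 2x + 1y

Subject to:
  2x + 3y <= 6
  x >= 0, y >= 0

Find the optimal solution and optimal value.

The feasible region has vertices at [(0, 0), (3, 0), (0, 2)].
Checking objective 2x + 1y at each vertex:
  (0, 0): 2*0 + 1*0 = 0
  (3, 0): 2*3 + 1*0 = 6
  (0, 2): 2*0 + 1*2 = 2
Maximum is 6 at (3, 0).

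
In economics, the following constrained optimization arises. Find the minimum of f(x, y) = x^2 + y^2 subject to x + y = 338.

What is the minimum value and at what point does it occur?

Substitute y = 338 - x into f(x,y) = x^2 + y^2:
g(x) = x^2 + (338 - x)^2 = 2x^2 - 676x + 114244
g'(x) = 4x - 676 = 0  =>  x = 169
y = 338 - 169 = 169
Minimum value = 169^2 + 169^2 = 57122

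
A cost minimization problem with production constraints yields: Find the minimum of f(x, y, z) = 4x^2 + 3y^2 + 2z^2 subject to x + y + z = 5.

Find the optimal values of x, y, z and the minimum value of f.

Using Lagrange multipliers on f = 4x^2 + 3y^2 + 2z^2 with constraint x + y + z = 5:
Conditions: 2*4*x = lambda, 2*3*y = lambda, 2*2*z = lambda
So x = lambda/8, y = lambda/6, z = lambda/4
Substituting into constraint: lambda * (13/24) = 5
lambda = 120/13
x = 15/13, y = 20/13, z = 30/13
Minimum value = 300/13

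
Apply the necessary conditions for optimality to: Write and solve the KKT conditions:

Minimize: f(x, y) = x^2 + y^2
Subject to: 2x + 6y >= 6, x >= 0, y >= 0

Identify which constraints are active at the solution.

KKT conditions for min x^2 + y^2 s.t. 2x + 6y >= 6, x >= 0, y >= 0:
Stationarity: 2x = mu*2 + mu_x, 2y = mu*6 + mu_y, with mu, mu_x, mu_y >= 0
Complementary slackness: mu*(2x + 6y - 6) = 0, mu_x*x = 0, mu_y*y = 0
(0, 0) is infeasible (2*0 + 6*0 < 6), so if mu = 0 stationarity would force x = mu_x/2 >= 0, y = mu_y/2 >= 0 with mu_x*x = mu_y*y = 0, i.e. x = y = 0: contradiction. Hence mu > 0 and 2x + 6y = 6 is active.
Try x > 0, y > 0 (so mu_x = mu_y = 0): x = 2*mu/2, y = 6*mu/2
Substitute: 2*(2*mu/2) + 6*(6*mu/2) = 6
  mu*40/2 = 6 => mu = 3/10
x* = 3/10 > 0, y* = 9/10 > 0, consistent with mu_x = mu_y = 0.
f is convex and the constraints are linear, so this KKT point is the global minimum.
f* = 9/10
Active constraints: 2x + 6y >= 6 (holds with equality, mu = 3/10 > 0); x >= 0 and y >= 0 are inactive (mu_x = mu_y = 0).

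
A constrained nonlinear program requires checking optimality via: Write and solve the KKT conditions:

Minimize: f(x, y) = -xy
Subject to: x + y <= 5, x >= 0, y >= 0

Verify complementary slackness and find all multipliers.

Problem: min -xy s.t. x + y <= 5 (multiplier lambda), x >= 0 (mu_x), y >= 0 (mu_y)
KKT stationarity: -y + lambda - mu_x = 0, -x + lambda - mu_y = 0, with lambda, mu_x, mu_y >= 0
Complementary slackness: lambda*(x + y - 5) = 0, mu_x*x = 0, mu_y*y = 0
If lambda = 0: y = -mu_x <= 0 and x = -mu_y <= 0 force x = y = 0 with f = 0; but x = y = 5/2 is feasible with f = -25/4 < 0, so this is not the minimum. Hence lambda > 0 and x + y = 5.
Try x > 0, y > 0 (so mu_x = mu_y = 0): y = lambda, x = lambda => x = y = lambda
x + y = 5 => 2*lambda = 5 => lambda = 5/2
x* = y* = 5/2 > 0, consistent with mu_x = mu_y = 0.
(Any feasible point with x = 0 or y = 0 has f = 0 > -25/4, so the minimum is not on those boundaries.)
min(-xy) = -25/4 (i.e. max xy = 25/4)
Multipliers: lambda = 5/2, mu_x = 0, mu_y = 0
Complementary slackness: lambda*(x + y - 5) = 5/2*(5/2 + 5/2 - 5) = 0, mu_x*x = 0*5/2 = 0, mu_y*y = 0*5/2 = 0. Satisfied.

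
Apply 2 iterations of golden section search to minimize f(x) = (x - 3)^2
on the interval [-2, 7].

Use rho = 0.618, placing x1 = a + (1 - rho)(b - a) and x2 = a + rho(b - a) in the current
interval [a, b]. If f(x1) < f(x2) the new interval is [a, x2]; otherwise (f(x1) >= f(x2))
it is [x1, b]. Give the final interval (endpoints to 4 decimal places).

Golden section search for min of f(x) = (x - 3)^2 on [-2, 7].
Each step: x1 = a + (1 - rho)(b - a), x2 = a + rho(b - a); if f(x1) < f(x2) keep [a, x2], otherwise keep [x1, b].
Step 1: [-2.0000, 7.0000], x1=1.4380 (f=2.4398), x2=3.5620 (f=0.3158); f(x1) > f(x2) => keep [1.4380, 7.0000]
Step 2: [1.4380, 7.0000], x1=3.5627 (f=0.3166), x2=4.8753 (f=3.5168); f(x1) < f(x2) => keep [1.4380, 4.8753]
Final interval: [1.4380, 4.8753]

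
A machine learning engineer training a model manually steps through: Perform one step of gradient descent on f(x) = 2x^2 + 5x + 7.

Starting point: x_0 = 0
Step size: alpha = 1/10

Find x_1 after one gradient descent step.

f(x) = 2x^2 + 5x + 7
f'(x) = 4x + 5
f'(0) = 4*0 + (5) = 5
x_1 = x_0 - alpha * f'(x_0) = 0 - 1/10 * 5 = -1/2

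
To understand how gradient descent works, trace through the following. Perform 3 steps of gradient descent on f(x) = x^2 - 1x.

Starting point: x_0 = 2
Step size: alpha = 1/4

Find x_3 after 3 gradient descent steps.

f(x) = x^2 - 1x, f'(x) = 2x + (-1)
Step 1: f'(2) = 3, x_1 = 2 - 1/4 * 3 = 5/4
Step 2: f'(5/4) = 3/2, x_2 = 5/4 - 1/4 * 3/2 = 7/8
Step 3: f'(7/8) = 3/4, x_3 = 7/8 - 1/4 * 3/4 = 11/16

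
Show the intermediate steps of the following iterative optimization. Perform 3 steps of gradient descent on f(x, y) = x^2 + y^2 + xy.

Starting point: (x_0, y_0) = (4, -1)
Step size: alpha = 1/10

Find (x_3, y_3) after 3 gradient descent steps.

f(x,y) = x^2 + y^2 + xy
grad_x = 2x + 1y, grad_y = 2y + 1x
Step 1: grad = (7, 2), (33/10, -6/5)
Step 2: grad = (27/5, 9/10), (69/25, -129/100)
Step 3: grad = (423/100, 9/50), (2337/1000, -327/250)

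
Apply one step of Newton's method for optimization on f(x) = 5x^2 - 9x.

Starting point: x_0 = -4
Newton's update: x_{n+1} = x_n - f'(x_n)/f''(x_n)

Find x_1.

f(x) = 5x^2 - 9x
f'(x) = 10x + (-9), f''(x) = 10
Newton step: x_1 = x_0 - f'(x_0)/f''(x_0)
f'(-4) = -49
x_1 = -4 - -49/10 = 9/10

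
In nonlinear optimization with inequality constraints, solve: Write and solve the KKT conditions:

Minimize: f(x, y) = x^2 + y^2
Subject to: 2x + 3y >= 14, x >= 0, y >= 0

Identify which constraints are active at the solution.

KKT conditions for min x^2 + y^2 s.t. 2x + 3y >= 14, x >= 0, y >= 0:
Stationarity: 2x = mu*2 + mu_x, 2y = mu*3 + mu_y, with mu, mu_x, mu_y >= 0
Complementary slackness: mu*(2x + 3y - 14) = 0, mu_x*x = 0, mu_y*y = 0
(0, 0) is infeasible (2*0 + 3*0 < 14), so if mu = 0 stationarity would force x = mu_x/2 >= 0, y = mu_y/2 >= 0 with mu_x*x = mu_y*y = 0, i.e. x = y = 0: contradiction. Hence mu > 0 and 2x + 3y = 14 is active.
Try x > 0, y > 0 (so mu_x = mu_y = 0): x = 2*mu/2, y = 3*mu/2
Substitute: 2*(2*mu/2) + 3*(3*mu/2) = 14
  mu*13/2 = 14 => mu = 28/13
x* = 28/13 > 0, y* = 42/13 > 0, consistent with mu_x = mu_y = 0.
f is convex and the constraints are linear, so this KKT point is the global minimum.
f* = 196/13
Active constraints: 2x + 3y >= 14 (holds with equality, mu = 28/13 > 0); x >= 0 and y >= 0 are inactive (mu_x = mu_y = 0).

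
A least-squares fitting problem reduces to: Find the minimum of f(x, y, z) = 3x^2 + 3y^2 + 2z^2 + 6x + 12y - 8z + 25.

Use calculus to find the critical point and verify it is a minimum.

f(x,y,z) = 3x^2 + 3y^2 + 2z^2 + 6x + 12y - 8z + 25
df/dx = 6x + (6) = 0 => x = -1
df/dy = 6y + (12) = 0 => y = -2
df/dz = 4z + (-8) = 0 => z = 2
f(-1,-2,2) = 3*(-1)^2 + 3*(-2)^2 + 2*(2)^2 + 6*(-1) + 12*(-2) + -8*(2) + 25 = 2
Hessian is diagonal with entries 6, 6, 4 > 0, confirmed minimum.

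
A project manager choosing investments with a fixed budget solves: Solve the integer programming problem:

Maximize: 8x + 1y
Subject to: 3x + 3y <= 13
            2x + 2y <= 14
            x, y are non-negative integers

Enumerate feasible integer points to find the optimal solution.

Constraint 1: 3x + 3y <= 13
Constraint 2: 2x + 2y <= 14
Feasible x range (need y >= 0): 0 <= x <= min(13/3, 14/2) => x in {0, ..., 4}.
Enumerate feasible integer points row by row (the coefficient of y is 1 > 0, so for each x the largest feasible y gives the best value):
  x = 0: y <= min((13 - 3*0)/3, (14 - 2*0)/2) => y in {0, ..., 4}; best 8*0 + 1*4 = 4
  x = 1: y <= min((13 - 3*1)/3, (14 - 2*1)/2) => y in {0, ..., 3}; best 8*1 + 1*3 = 11
  x = 2: y <= min((13 - 3*2)/3, (14 - 2*2)/2) => y in {0, ..., 2}; best 8*2 + 1*2 = 18
  x = 3: y <= min((13 - 3*3)/3, (14 - 2*3)/2) => y in {0, ..., 1}; best 8*3 + 1*1 = 25
  x = 4: y <= min((13 - 3*4)/3, (14 - 2*4)/2) => y in {0}; best 8*4 + 1*0 = 32
The maximum 8x + 1y = 32 is achieved at x = 4, y = 0.
Check: 3*4 + 3*0 = 12 <= 13 and 2*4 + 2*0 = 8 <= 14.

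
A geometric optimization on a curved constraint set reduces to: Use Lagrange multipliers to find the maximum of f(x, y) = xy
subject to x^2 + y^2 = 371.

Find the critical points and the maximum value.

Lagrange conditions: y = 2*lambda*x and x = 2*lambda*y
If x = 0 then y = 0, violating the constraint, so x, y != 0.
Dividing: y/x = x/y => x^2 = y^2 => y = x or y = -x
Constraint: 2x^2 = 371 => x^2 = 371/2 => x = +/-sqrt(371/2)
Critical points: (sqrt(371/2), sqrt(371/2)), (-sqrt(371/2), -sqrt(371/2)), (sqrt(371/2), -sqrt(371/2)), (-sqrt(371/2), sqrt(371/2))
  y = x:  xy = x^2 = 371/2  at (sqrt(371/2), sqrt(371/2)) and (-sqrt(371/2), -sqrt(371/2))
  y = -x: xy = -x^2 = -371/2 at (sqrt(371/2), -sqrt(371/2)) and (-sqrt(371/2), sqrt(371/2))
Maximum xy = 371/2 at (sqrt(371/2), sqrt(371/2)) and (-sqrt(371/2), -sqrt(371/2))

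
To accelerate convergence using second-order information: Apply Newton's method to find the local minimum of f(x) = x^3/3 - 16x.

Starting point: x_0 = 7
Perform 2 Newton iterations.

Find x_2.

f(x) = x^3/3 - 16x
f'(x) = x^2 - 16, f''(x) = 2x
Newton update: x_{n+1} = x_n - (x_n^2 - 16)/(2*x_n)
Step 1: x_0 = 7, f'=33, f''=14, x_1 = 65/14
Step 2: x_1 = 65/14, f'=1089/196, f''=65/7, x_2 = 7361/1820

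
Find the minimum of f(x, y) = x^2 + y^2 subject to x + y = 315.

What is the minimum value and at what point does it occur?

Substitute y = 315 - x into f(x,y) = x^2 + y^2:
g(x) = x^2 + (315 - x)^2 = 2x^2 - 630x + 99225
g'(x) = 4x - 630 = 0  =>  x = 315/2
y = 315 - 315/2 = 315/2
Minimum value = (315/2)^2 + (315/2)^2 = 99225/2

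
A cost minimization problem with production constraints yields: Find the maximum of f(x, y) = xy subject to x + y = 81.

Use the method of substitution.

Substitute y = 81 - x into f(x,y) = xy:
g(x) = x(81 - x) = 81x - x^2
g'(x) = 81 - 2x = 0  =>  x = 81/2
y = 81 - 81/2 = 81/2
Maximum value = (81/2) * (81/2) = 6561/4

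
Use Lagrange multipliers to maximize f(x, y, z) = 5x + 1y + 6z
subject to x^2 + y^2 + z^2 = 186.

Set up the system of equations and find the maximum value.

Lagrange conditions: 5 = 2*lambda*x, 1 = 2*lambda*y, 6 = 2*lambda*z
So x:5 = y:1 = z:6, i.e. x = 5t, y = 1t, z = 6t
Constraint: t^2*(5^2 + 1^2 + 6^2) = 186
  t^2 * 62 = 186  =>  t = sqrt(3)
Maximum = 5*5t + 1*1t + 6*6t = 62*sqrt(3) = sqrt(11532)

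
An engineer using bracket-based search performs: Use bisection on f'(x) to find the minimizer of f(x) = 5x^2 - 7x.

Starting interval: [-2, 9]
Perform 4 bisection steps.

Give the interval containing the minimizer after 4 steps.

Finding critical point of f(x) = 5x^2 - 7x using bisection on f'(x) = 10x + -7.
f'(x) = 0 when x = 7/10.
Starting interval: [-2, 9]
Step 1: mid = 7/2, f'(mid) = 28, new interval = [-2, 7/2]
Step 2: mid = 3/4, f'(mid) = 1/2, new interval = [-2, 3/4]
Step 3: mid = -5/8, f'(mid) = -53/4, new interval = [-5/8, 3/4]
Step 4: mid = 1/16, f'(mid) = -51/8, new interval = [1/16, 3/4]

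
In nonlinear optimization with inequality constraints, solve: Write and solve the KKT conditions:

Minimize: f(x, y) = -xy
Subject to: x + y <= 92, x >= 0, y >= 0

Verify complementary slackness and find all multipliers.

Problem: min -xy s.t. x + y <= 92 (multiplier lambda), x >= 0 (mu_x), y >= 0 (mu_y)
KKT stationarity: -y + lambda - mu_x = 0, -x + lambda - mu_y = 0, with lambda, mu_x, mu_y >= 0
Complementary slackness: lambda*(x + y - 92) = 0, mu_x*x = 0, mu_y*y = 0
If lambda = 0: y = -mu_x <= 0 and x = -mu_y <= 0 force x = y = 0 with f = 0; but x = y = 46 is feasible with f = -2116 < 0, so this is not the minimum. Hence lambda > 0 and x + y = 92.
Try x > 0, y > 0 (so mu_x = mu_y = 0): y = lambda, x = lambda => x = y = lambda
x + y = 92 => 2*lambda = 92 => lambda = 46
x* = y* = 46 > 0, consistent with mu_x = mu_y = 0.
(Any feasible point with x = 0 or y = 0 has f = 0 > -2116, so the minimum is not on those boundaries.)
min(-xy) = -2116 (i.e. max xy = 2116)
Multipliers: lambda = 46, mu_x = 0, mu_y = 0
Complementary slackness: lambda*(x + y - 92) = 46*(46 + 46 - 92) = 0, mu_x*x = 0*46 = 0, mu_y*y = 0*46 = 0. Satisfied.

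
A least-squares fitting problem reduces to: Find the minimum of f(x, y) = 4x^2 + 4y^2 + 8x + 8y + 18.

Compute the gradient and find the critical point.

f(x,y) = 4x^2 + 4y^2 + 8x + 8y + 18
df/dx = 8x + (8) = 0  =>  x = -1
df/dy = 8y + (8) = 0  =>  y = -1
f(-1, -1) = 4*(-1)^2 + 4*(-1)^2 + 8*(-1) + 8*(-1) + 18 = 10
Hessian is diagonal with entries 8, 8 > 0, so this is a minimum.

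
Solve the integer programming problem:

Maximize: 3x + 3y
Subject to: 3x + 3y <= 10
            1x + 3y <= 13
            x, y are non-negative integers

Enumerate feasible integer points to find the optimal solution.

Constraint 1: 3x + 3y <= 10
Constraint 2: 1x + 3y <= 13
Feasible x range (need y >= 0): 0 <= x <= min(10/3, 13/1) => x in {0, ..., 3}.
Enumerate feasible integer points row by row (the coefficient of y is 3 > 0, so for each x the largest feasible y gives the best value):
  x = 0: y <= min((10 - 3*0)/3, (13 - 1*0)/3) => y in {0, ..., 3}; best 3*0 + 3*3 = 9
  x = 1: y <= min((10 - 3*1)/3, (13 - 1*1)/3) => y in {0, ..., 2}; best 3*1 + 3*2 = 9
  x = 2: y <= min((10 - 3*2)/3, (13 - 1*2)/3) => y in {0, ..., 1}; best 3*2 + 3*1 = 9
  x = 3: y <= min((10 - 3*3)/3, (13 - 1*3)/3) => y in {0}; best 3*3 + 3*0 = 9
The maximum 3x + 3y = 9 is achieved at x = 0, y = 3.
(The same value 9 is also attained at (1, 2), (2, 1), (3, 0).)
Check: 3*0 + 3*3 = 9 <= 10 and 1*0 + 3*3 = 9 <= 13.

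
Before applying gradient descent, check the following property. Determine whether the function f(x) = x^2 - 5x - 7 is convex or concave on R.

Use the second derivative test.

f(x) = x^2 - 5x - 7
f'(x) = 2x - 5
f''(x) = 2
Since f''(x) = 2 > 0 for all x, f is convex on R.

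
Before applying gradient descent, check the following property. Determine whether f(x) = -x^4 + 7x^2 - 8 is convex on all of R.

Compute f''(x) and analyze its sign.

f(x) = -x^4 + 7x^2 - 8
f'(x) = -4x^3 + 14x
f''(x) = -12x^2 + 14
f''(x) = -12x^2 + 14 -> -inf as |x| -> inf
Therefore, f is not globally convex on R.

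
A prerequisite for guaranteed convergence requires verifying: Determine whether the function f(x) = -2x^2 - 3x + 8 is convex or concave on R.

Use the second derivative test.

f(x) = -2x^2 - 3x + 8
f'(x) = -4x - 3
f''(x) = -4
Since f''(x) = -4 < 0 for all x, f is concave on R.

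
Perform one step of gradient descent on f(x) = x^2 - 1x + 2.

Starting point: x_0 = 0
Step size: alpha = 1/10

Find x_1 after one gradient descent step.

f(x) = x^2 - 1x + 2
f'(x) = 2x - 1
f'(0) = 2*0 + (-1) = -1
x_1 = x_0 - alpha * f'(x_0) = 0 - 1/10 * -1 = 1/10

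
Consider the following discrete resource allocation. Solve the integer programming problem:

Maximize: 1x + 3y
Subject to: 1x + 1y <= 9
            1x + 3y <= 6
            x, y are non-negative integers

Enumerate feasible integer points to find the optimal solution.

Constraint 1: 1x + 1y <= 9
Constraint 2: 1x + 3y <= 6
Feasible x range (need y >= 0): 0 <= x <= min(9/1, 6/1) => x in {0, ..., 6}.
Enumerate feasible integer points row by row (the coefficient of y is 3 > 0, so for each x the largest feasible y gives the best value):
  x = 0: y <= min((9 - 1*0)/1, (6 - 1*0)/3) => y in {0, ..., 2}; best 1*0 + 3*2 = 6
  x = 1: y <= min((9 - 1*1)/1, (6 - 1*1)/3) => y in {0, ..., 1}; best 1*1 + 3*1 = 4
  x = 2: y <= min((9 - 1*2)/1, (6 - 1*2)/3) => y in {0, ..., 1}; best 1*2 + 3*1 = 5
  x = 3: y <= min((9 - 1*3)/1, (6 - 1*3)/3) => y in {0, ..., 1}; best 1*3 + 3*1 = 6
  x = 4: y <= min((9 - 1*4)/1, (6 - 1*4)/3) => y in {0}; best 1*4 + 3*0 = 4
  x = 5: y <= min((9 - 1*5)/1, (6 - 1*5)/3) => y in {0}; best 1*5 + 3*0 = 5
  x = 6: y <= min((9 - 1*6)/1, (6 - 1*6)/3) => y in {0}; best 1*6 + 3*0 = 6
The maximum 1x + 3y = 6 is achieved at x = 0, y = 2.
(The same value 6 is also attained at (3, 1), (6, 0).)
Check: 1*0 + 1*2 = 2 <= 9 and 1*0 + 3*2 = 6 <= 6.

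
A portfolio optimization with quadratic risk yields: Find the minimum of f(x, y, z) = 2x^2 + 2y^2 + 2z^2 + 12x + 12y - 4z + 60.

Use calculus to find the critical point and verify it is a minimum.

f(x,y,z) = 2x^2 + 2y^2 + 2z^2 + 12x + 12y - 4z + 60
df/dx = 4x + (12) = 0 => x = -3
df/dy = 4y + (12) = 0 => y = -3
df/dz = 4z + (-4) = 0 => z = 1
f(-3,-3,1) = 2*(-3)^2 + 2*(-3)^2 + 2*(1)^2 + 12*(-3) + 12*(-3) + -4*(1) + 60 = 22
Hessian is diagonal with entries 4, 4, 4 > 0, confirmed minimum.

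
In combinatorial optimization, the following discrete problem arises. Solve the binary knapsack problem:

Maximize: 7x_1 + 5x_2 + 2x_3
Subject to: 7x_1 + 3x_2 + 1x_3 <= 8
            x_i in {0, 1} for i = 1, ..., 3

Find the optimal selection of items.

Items: item 1 (v=7, w=7), item 2 (v=5, w=3), item 3 (v=2, w=1)
Capacity: 8
Checking all 8 subsets (w = total weight, v = total value):
  {}: w = 0, v = 0
  {1}: w = 7, v = 7
  {2}: w = 3, v = 5
  {3}: w = 1, v = 2
  {1, 2}: w = 10 > 8, infeasible
  {1, 3}: w = 8, v = 9
  {2, 3}: w = 4, v = 7
  {1, 2, 3}: w = 11 > 8, infeasible
Best feasible subset: items [1, 3]
Total weight: 8 <= 8, total value: 9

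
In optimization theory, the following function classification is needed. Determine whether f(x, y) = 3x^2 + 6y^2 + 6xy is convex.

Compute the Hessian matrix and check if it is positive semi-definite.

f(x,y) = 3x^2 + 6y^2 + 6xy
Hessian H = [[6, 6], [6, 12]]
trace(H) = 18, det(H) = 36
Eigenvalues: (18 +/- sqrt(180)) / 2 = 15.71, 2.292
Since both eigenvalues > 0, f is convex.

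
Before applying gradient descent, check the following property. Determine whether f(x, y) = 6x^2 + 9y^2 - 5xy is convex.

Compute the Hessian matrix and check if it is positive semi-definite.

f(x,y) = 6x^2 + 9y^2 - 5xy
Hessian H = [[12, -5], [-5, 18]]
trace(H) = 30, det(H) = 191
Eigenvalues: (30 +/- sqrt(136)) / 2 = 20.83, 9.169
Since both eigenvalues > 0, f is convex.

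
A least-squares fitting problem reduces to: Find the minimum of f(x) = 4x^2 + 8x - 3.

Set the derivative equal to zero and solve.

f(x) = 4x^2 + 8x - 3
f'(x) = 8x + (8) = 0
x = -8/8 = -1
f(-1) = -7
Since f''(x) = 8 > 0, this is a minimum.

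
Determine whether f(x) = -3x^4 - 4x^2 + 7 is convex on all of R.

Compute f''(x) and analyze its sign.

f(x) = -3x^4 - 4x^2 + 7
f'(x) = -12x^3 + -8x
f''(x) = -36x^2 + -8
f''(x) = -36x^2 + -8 <= -8 < 0 for all x
Therefore, f is concave on R.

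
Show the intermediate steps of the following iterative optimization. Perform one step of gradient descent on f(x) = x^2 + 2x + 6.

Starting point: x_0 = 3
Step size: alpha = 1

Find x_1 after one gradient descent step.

f(x) = x^2 + 2x + 6
f'(x) = 2x + 2
f'(3) = 2*3 + (2) = 8
x_1 = x_0 - alpha * f'(x_0) = 3 - 1 * 8 = -5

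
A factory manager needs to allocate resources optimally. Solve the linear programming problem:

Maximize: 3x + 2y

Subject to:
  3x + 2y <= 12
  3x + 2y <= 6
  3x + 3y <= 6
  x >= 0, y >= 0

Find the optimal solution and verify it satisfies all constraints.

Feasible vertices: (0, 0), (0, 2), (2, 0)
Objective 3x + 2y at each vertex:
  (0, 0): 0
  (0, 2): 4
  (2, 0): 6
Maximum is 6 at (2, 0).
Verify constraints at (x, y) = (2, 0):
  3*2 + 2*0 = 6 <= 12
  3*2 + 2*0 = 6 <= 6 (active)
  3*2 + 3*0 = 6 <= 6 (active)
  x = 2 >= 0, y = 0 >= 0. All constraints satisfied.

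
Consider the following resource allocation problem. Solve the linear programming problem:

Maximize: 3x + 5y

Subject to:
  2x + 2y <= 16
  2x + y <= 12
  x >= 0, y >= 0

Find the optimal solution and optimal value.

Feasible vertices: (0, 0), (0, 8), (4, 4), (6, 0)
Objective 3x + 5y at each:
  (0, 0): 0
  (0, 8): 40
  (4, 4): 32
  (6, 0): 18
Maximum is 40 at (0, 8).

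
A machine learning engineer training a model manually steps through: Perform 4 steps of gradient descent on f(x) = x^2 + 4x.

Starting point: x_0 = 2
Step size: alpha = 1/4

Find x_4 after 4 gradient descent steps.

f(x) = x^2 + 4x, f'(x) = 2x + (4)
Step 1: f'(2) = 8, x_1 = 2 - 1/4 * 8 = 0
Step 2: f'(0) = 4, x_2 = 0 - 1/4 * 4 = -1
Step 3: f'(-1) = 2, x_3 = -1 - 1/4 * 2 = -3/2
Step 4: f'(-3/2) = 1, x_4 = -3/2 - 1/4 * 1 = -7/4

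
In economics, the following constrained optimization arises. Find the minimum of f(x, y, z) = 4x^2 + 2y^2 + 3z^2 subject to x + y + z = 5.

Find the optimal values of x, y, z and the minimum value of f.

Using Lagrange multipliers on f = 4x^2 + 2y^2 + 3z^2 with constraint x + y + z = 5:
Conditions: 2*4*x = lambda, 2*2*y = lambda, 2*3*z = lambda
So x = lambda/8, y = lambda/4, z = lambda/6
Substituting into constraint: lambda * (13/24) = 5
lambda = 120/13
x = 15/13, y = 30/13, z = 20/13
Minimum value = 300/13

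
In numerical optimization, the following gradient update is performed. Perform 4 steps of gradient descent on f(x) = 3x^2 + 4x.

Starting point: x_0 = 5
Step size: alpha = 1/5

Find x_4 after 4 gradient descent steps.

f(x) = 3x^2 + 4x, f'(x) = 6x + (4)
Step 1: f'(5) = 34, x_1 = 5 - 1/5 * 34 = -9/5
Step 2: f'(-9/5) = -34/5, x_2 = -9/5 - 1/5 * -34/5 = -11/25
Step 3: f'(-11/25) = 34/25, x_3 = -11/25 - 1/5 * 34/25 = -89/125
Step 4: f'(-89/125) = -34/125, x_4 = -89/125 - 1/5 * -34/125 = -411/625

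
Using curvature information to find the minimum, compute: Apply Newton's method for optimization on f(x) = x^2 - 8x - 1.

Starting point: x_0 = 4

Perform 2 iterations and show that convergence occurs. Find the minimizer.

f(x) = x^2 - 8x - 1, f'(x) = 2x + (-8), f''(x) = 2
Step 1: f'(4) = 0, x_1 = 4 - 0/2 = 4
Step 2: f'(4) = 0, x_2 = 4 (converged)
Newton's method converges in 1 step for quadratics.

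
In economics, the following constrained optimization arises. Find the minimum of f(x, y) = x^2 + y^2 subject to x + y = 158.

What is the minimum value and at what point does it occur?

Substitute y = 158 - x into f(x,y) = x^2 + y^2:
g(x) = x^2 + (158 - x)^2 = 2x^2 - 316x + 24964
g'(x) = 4x - 316 = 0  =>  x = 79
y = 158 - 79 = 79
Minimum value = 79^2 + 79^2 = 12482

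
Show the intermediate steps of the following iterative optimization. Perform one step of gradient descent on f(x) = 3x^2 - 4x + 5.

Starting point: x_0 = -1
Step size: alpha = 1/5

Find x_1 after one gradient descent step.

f(x) = 3x^2 - 4x + 5
f'(x) = 6x - 4
f'(-1) = 6*-1 + (-4) = -10
x_1 = x_0 - alpha * f'(x_0) = -1 - 1/5 * -10 = 1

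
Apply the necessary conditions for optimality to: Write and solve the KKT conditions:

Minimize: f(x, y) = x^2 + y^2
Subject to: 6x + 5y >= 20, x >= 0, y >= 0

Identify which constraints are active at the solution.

KKT conditions for min x^2 + y^2 s.t. 6x + 5y >= 20, x >= 0, y >= 0:
Stationarity: 2x = mu*6 + mu_x, 2y = mu*5 + mu_y, with mu, mu_x, mu_y >= 0
Complementary slackness: mu*(6x + 5y - 20) = 0, mu_x*x = 0, mu_y*y = 0
(0, 0) is infeasible (6*0 + 5*0 < 20), so if mu = 0 stationarity would force x = mu_x/2 >= 0, y = mu_y/2 >= 0 with mu_x*x = mu_y*y = 0, i.e. x = y = 0: contradiction. Hence mu > 0 and 6x + 5y = 20 is active.
Try x > 0, y > 0 (so mu_x = mu_y = 0): x = 6*mu/2, y = 5*mu/2
Substitute: 6*(6*mu/2) + 5*(5*mu/2) = 20
  mu*61/2 = 20 => mu = 40/61
x* = 120/61 > 0, y* = 100/61 > 0, consistent with mu_x = mu_y = 0.
f is convex and the constraints are linear, so this KKT point is the global minimum.
f* = 400/61
Active constraints: 6x + 5y >= 20 (holds with equality, mu = 40/61 > 0); x >= 0 and y >= 0 are inactive (mu_x = mu_y = 0).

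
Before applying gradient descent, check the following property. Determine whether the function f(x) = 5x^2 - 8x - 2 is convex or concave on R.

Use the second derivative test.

f(x) = 5x^2 - 8x - 2
f'(x) = 10x - 8
f''(x) = 10
Since f''(x) = 10 > 0 for all x, f is convex on R.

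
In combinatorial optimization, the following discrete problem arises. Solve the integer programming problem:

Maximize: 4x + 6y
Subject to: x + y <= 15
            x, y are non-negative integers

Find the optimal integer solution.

Objective: 4x + 6y, constraint: x + y <= 15
Coefficient of y is 6 > coefficient of x is 4, so allocate the entire budget to y.
Optimal: x = 0, y = 15, value = 90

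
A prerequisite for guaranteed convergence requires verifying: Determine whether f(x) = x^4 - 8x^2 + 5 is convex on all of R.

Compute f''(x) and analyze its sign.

f(x) = x^4 - 8x^2 + 5
f'(x) = 4x^3 + -16x
f''(x) = 12x^2 + -16
f''(0) = -16 < 0, so not convex near x = 0
Therefore, f is not globally convex on R.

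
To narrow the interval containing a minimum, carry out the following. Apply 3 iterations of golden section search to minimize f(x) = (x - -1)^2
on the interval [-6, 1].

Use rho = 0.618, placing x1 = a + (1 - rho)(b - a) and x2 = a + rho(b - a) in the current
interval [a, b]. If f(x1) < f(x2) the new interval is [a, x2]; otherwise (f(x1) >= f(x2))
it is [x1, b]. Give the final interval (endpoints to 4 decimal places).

Golden section search for min of f(x) = (x - -1)^2 on [-6, 1].
Each step: x1 = a + (1 - rho)(b - a), x2 = a + rho(b - a); if f(x1) < f(x2) keep [a, x2], otherwise keep [x1, b].
Step 1: [-6.0000, 1.0000], x1=-3.3260 (f=5.4103), x2=-1.6740 (f=0.4543); f(x1) > f(x2) => keep [-3.3260, 1.0000]
Step 2: [-3.3260, 1.0000], x1=-1.6735 (f=0.4536), x2=-0.6525 (f=0.1207); f(x1) > f(x2) => keep [-1.6735, 1.0000]
Step 3: [-1.6735, 1.0000], x1=-0.6522 (f=0.1210), x2=-0.0213 (f=0.9579); f(x1) < f(x2) => keep [-1.6735, -0.0213]
Final interval: [-1.6735, -0.0213]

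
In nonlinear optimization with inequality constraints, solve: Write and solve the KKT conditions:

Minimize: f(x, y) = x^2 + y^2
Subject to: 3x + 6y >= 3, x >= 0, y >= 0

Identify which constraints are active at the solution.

KKT conditions for min x^2 + y^2 s.t. 3x + 6y >= 3, x >= 0, y >= 0:
Stationarity: 2x = mu*3 + mu_x, 2y = mu*6 + mu_y, with mu, mu_x, mu_y >= 0
Complementary slackness: mu*(3x + 6y - 3) = 0, mu_x*x = 0, mu_y*y = 0
(0, 0) is infeasible (3*0 + 6*0 < 3), so if mu = 0 stationarity would force x = mu_x/2 >= 0, y = mu_y/2 >= 0 with mu_x*x = mu_y*y = 0, i.e. x = y = 0: contradiction. Hence mu > 0 and 3x + 6y = 3 is active.
Try x > 0, y > 0 (so mu_x = mu_y = 0): x = 3*mu/2, y = 6*mu/2
Substitute: 3*(3*mu/2) + 6*(6*mu/2) = 3
  mu*45/2 = 3 => mu = 2/15
x* = 1/5 > 0, y* = 2/5 > 0, consistent with mu_x = mu_y = 0.
f is convex and the constraints are linear, so this KKT point is the global minimum.
f* = 1/5
Active constraints: 3x + 6y >= 3 (holds with equality, mu = 2/15 > 0); x >= 0 and y >= 0 are inactive (mu_x = mu_y = 0).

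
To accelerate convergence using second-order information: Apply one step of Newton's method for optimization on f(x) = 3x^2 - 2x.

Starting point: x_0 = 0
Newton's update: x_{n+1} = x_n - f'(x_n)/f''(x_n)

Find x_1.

f(x) = 3x^2 - 2x
f'(x) = 6x + (-2), f''(x) = 6
Newton step: x_1 = x_0 - f'(x_0)/f''(x_0)
f'(0) = -2
x_1 = 0 - -2/6 = 1/3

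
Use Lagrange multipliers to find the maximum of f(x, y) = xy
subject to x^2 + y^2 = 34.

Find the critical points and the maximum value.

Lagrange conditions: y = 2*lambda*x and x = 2*lambda*y
If x = 0 then y = 0, violating the constraint, so x, y != 0.
Dividing: y/x = x/y => x^2 = y^2 => y = x or y = -x
Constraint: 2x^2 = 34 => x^2 = 17 => x = +/-sqrt(17)
Critical points: (sqrt(17), sqrt(17)), (-sqrt(17), -sqrt(17)), (sqrt(17), -sqrt(17)), (-sqrt(17), sqrt(17))
  y = x:  xy = x^2 = 17  at (sqrt(17), sqrt(17)) and (-sqrt(17), -sqrt(17))
  y = -x: xy = -x^2 = -17 at (sqrt(17), -sqrt(17)) and (-sqrt(17), sqrt(17))
Maximum xy = 17 at (sqrt(17), sqrt(17)) and (-sqrt(17), -sqrt(17))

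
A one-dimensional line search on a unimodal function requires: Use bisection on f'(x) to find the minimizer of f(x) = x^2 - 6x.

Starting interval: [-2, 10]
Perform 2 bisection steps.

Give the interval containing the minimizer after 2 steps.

Finding critical point of f(x) = x^2 - 6x using bisection on f'(x) = 2x + -6.
f'(x) = 0 when x = 3.
Starting interval: [-2, 10]
Step 1: mid = 4, f'(mid) = 2, new interval = [-2, 4]
Step 2: mid = 1, f'(mid) = -4, new interval = [1, 4]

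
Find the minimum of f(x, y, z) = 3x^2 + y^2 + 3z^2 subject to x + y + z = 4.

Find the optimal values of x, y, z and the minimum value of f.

Using Lagrange multipliers on f = 3x^2 + y^2 + 3z^2 with constraint x + y + z = 4:
Conditions: 2*3*x = lambda, 2*1*y = lambda, 2*3*z = lambda
So x = lambda/6, y = lambda/2, z = lambda/6
Substituting into constraint: lambda * (5/6) = 4
lambda = 24/5
x = 4/5, y = 12/5, z = 4/5
Minimum value = 48/5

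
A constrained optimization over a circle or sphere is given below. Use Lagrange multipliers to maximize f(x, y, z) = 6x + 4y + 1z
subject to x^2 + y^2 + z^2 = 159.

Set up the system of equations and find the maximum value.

Lagrange conditions: 6 = 2*lambda*x, 4 = 2*lambda*y, 1 = 2*lambda*z
So x:6 = y:4 = z:1, i.e. x = 6t, y = 4t, z = 1t
Constraint: t^2*(6^2 + 4^2 + 1^2) = 159
  t^2 * 53 = 159  =>  t = sqrt(3)
Maximum = 6*6t + 4*4t + 1*1t = 53*sqrt(3) = sqrt(8427)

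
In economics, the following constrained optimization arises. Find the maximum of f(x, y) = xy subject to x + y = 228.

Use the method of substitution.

Substitute y = 228 - x into f(x,y) = xy:
g(x) = x(228 - x) = 228x - x^2
g'(x) = 228 - 2x = 0  =>  x = 114
y = 228 - 114 = 114
Maximum value = 114 * 114 = 12996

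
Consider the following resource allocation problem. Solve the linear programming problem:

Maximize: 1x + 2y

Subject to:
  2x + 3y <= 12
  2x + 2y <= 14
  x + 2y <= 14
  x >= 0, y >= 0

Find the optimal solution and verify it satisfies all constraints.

Feasible vertices: (0, 0), (0, 4), (6, 0)
Objective 1x + 2y at each vertex:
  (0, 0): 0
  (0, 4): 8
  (6, 0): 6
Maximum is 8 at (0, 4).
Verify constraints at (x, y) = (0, 4):
  2*0 + 3*4 = 12 <= 12 (active)
  2*0 + 2*4 = 8 <= 14
  1*0 + 2*4 = 8 <= 14
  x = 0 >= 0, y = 4 >= 0. All constraints satisfied.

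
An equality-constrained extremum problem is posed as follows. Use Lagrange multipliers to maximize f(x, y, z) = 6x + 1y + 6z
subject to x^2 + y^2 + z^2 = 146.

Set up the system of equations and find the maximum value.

Lagrange conditions: 6 = 2*lambda*x, 1 = 2*lambda*y, 6 = 2*lambda*z
So x:6 = y:1 = z:6, i.e. x = 6t, y = 1t, z = 6t
Constraint: t^2*(6^2 + 1^2 + 6^2) = 146
  t^2 * 73 = 146  =>  t = sqrt(2)
Maximum = 6*6t + 1*1t + 6*6t = 73*sqrt(2) = sqrt(10658)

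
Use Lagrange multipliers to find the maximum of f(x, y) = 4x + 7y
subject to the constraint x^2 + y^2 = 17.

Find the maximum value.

Set up Lagrange conditions: grad f = lambda * grad g
  4 = 2*lambda*x
  7 = 2*lambda*y
From these: x/y = 4/7, so x = 4t, y = 7t for some t.
Substitute into constraint: (4t)^2 + (7t)^2 = 17
  t^2 * 65 = 17
  t = sqrt(17/65)
Maximum = 4*x + 7*y = (4^2 + 7^2)*t = 65 * sqrt(17/65) = sqrt(1105)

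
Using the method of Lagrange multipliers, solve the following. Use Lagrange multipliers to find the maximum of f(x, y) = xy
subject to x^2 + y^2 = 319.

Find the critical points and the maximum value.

Lagrange conditions: y = 2*lambda*x and x = 2*lambda*y
If x = 0 then y = 0, violating the constraint, so x, y != 0.
Dividing: y/x = x/y => x^2 = y^2 => y = x or y = -x
Constraint: 2x^2 = 319 => x^2 = 319/2 => x = +/-sqrt(319/2)
Critical points: (sqrt(319/2), sqrt(319/2)), (-sqrt(319/2), -sqrt(319/2)), (sqrt(319/2), -sqrt(319/2)), (-sqrt(319/2), sqrt(319/2))
  y = x:  xy = x^2 = 319/2  at (sqrt(319/2), sqrt(319/2)) and (-sqrt(319/2), -sqrt(319/2))
  y = -x: xy = -x^2 = -319/2 at (sqrt(319/2), -sqrt(319/2)) and (-sqrt(319/2), sqrt(319/2))
Maximum xy = 319/2 at (sqrt(319/2), sqrt(319/2)) and (-sqrt(319/2), -sqrt(319/2))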